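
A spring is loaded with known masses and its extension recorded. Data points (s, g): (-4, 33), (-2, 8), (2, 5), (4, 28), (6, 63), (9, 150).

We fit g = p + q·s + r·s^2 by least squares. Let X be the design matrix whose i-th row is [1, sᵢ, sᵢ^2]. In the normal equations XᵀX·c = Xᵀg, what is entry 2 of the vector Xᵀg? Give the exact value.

Entry 2 ↔ basis s, so (Xᵀg)_{2} = Σᵢ (s)·gᵢ = (-4)·(33) + (-2)·(8) + (2)·(5) + (4)·(28) + (6)·(63) + (9)·(150) = 1702.

1702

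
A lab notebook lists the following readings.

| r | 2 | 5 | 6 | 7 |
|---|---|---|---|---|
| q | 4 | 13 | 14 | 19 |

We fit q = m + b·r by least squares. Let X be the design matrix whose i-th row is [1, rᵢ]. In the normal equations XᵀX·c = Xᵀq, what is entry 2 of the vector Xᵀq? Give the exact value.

290

Entry 2 ↔ basis r, so (Xᵀq)_{2} = Σᵢ (r)·qᵢ = (2)·(4) + (5)·(13) + (6)·(14) + (7)·(19) = 290.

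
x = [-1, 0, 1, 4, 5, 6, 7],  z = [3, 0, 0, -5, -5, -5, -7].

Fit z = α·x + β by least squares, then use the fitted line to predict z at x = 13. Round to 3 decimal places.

The normal equations are: 128·α + 22·β = -127;  22·α + 7·β = -19.
det = 128·7 − 22² = 412.
α = ((-127)·7 − 22·(-19))/412 = -471/412; β = (128·(-19) − 22·(-127))/412 = 181/206.
At x = 13: ẑ = (-471/412)·(13) + (181/206)·(1) = -5761/412.

ẑ = -13.983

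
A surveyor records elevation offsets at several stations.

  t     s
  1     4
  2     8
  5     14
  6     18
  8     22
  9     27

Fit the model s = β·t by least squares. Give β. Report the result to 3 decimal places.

Sums needed: Σt·t = 211.
And Σt·s = 617.
β = 617/211 = 2.92417.

β = 2.924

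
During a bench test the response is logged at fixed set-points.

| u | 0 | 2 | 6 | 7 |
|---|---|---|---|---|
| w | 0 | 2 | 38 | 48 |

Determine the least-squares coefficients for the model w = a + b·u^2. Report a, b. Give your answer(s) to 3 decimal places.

Normal-equation sums: Σ1 = 4, Σu^2 = 89, Σu^2·u^2 = 3713.
And Σw = 88, Σu^2·w = 3728.
Normal equations: [[4, 89]; [89, 3713]]·[a, b]ᵀ = [88, 3728]ᵀ.
Determinant 4·3713 − 89² = 6931.
a = (88·3713 − 89·3728)/6931 = -5048/6931; b = (4·3728 − 89·88)/6931 = 7080/6931.

a = -0.728, b = 1.021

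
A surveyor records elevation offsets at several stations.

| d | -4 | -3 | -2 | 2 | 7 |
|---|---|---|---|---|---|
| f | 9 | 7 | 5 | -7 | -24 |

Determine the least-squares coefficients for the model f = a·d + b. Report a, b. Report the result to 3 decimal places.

Entries of XᵀX: Σd·d = 82, Σd = 0, Σ1 = 5.
Moment sums: Σd·f = -249, Σf = -10.
Normal equations: [[82, 0]; [0, 5]]·[a, b]ᵀ = [-249, -10]ᵀ.
Δ = 82·5 − 0² = 410.
a = ((-249)·5 − 0·(-10))/410 = -249/82; b = (82·(-10) − 0·(-249))/410 = -2.

a = -3.037, b = -2.000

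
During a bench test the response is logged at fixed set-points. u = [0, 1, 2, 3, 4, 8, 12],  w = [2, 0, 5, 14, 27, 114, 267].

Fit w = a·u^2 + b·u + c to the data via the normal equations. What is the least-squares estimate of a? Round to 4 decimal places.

From the data, Σu^2·u^2 = 25186, Σu^2·u = 2340, Σu^2 = 238, Σu·u = 238, Σu = 30, Σ1 = 7.
For Mᵀw: Σu^2·w = 46322, Σu·w = 4276, Σw = 429.
Solving the 3×3 system (Gaussian elimination) gives a = 446984/224301, b = -1713/971, c = 244861/224301.

a = 1.9928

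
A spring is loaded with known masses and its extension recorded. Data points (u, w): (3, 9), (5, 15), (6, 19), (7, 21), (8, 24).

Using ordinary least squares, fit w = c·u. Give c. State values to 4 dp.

c = 3.0328

With design matrix A, AᵀA = [[183]] and Aᵀw = [555]ᵀ.
Hence c = 555 / 183 ≈ 3.03279.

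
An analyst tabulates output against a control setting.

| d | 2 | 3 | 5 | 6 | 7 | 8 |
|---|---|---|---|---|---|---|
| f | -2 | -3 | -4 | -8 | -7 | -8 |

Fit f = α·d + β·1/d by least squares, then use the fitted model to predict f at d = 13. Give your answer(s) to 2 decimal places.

Normal-equation sums: Σd·d = 187, Σd·1/d = 6, Σ1/d·1/d = 328049/705600.
For Aᵀf: Σd·f = -194, Σ1/d·f = -92/15.
Determinant 187·(328049/705600) − 6² = 35943563/705600.
α = ((-194)·(328049/705600) − 6·(-92/15))/(35943563/705600) = -37675426/35943563; β = (187·(-92/15) − 6·(-194))/(35943563/705600) = 12042240/35943563.
At d = 13: f̂ = (-37675426/35943563)·(13) + (12042240/35943563)·(1/13) = -6355104754/467266319.

f̂ = -13.60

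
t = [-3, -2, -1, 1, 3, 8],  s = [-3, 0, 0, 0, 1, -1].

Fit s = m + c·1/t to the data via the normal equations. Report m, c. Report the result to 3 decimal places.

Compute the Gram sums: Σ1 = 6, Σ1/t = -3/8, Σ1/t·1/t = 1433/576.
For Mᵀs: Σs = -3, Σ1/t·s = 29/24.
So MᵀM·[m, c]ᵀ = Mᵀs: [[6, -3/8]; [-3/8, 1433/576]]·[m, c]ᵀ = [-3, 29/24]ᵀ.
det = 6·(1433/576) − (-3/8)² = 2839/192.
m = ((-3)·(1433/576) − (-3/8)·(29/24))/(2839/192) = -1346/2839; c = (6·(29/24) − (-3/8)·(-3))/(2839/192) = 1176/2839.

m = -0.474, c = 0.414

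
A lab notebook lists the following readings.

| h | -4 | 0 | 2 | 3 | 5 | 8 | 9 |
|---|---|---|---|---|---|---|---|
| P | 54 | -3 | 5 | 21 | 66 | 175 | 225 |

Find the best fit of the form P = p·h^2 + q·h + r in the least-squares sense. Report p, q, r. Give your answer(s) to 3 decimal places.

The normal system MᵀM·[p, q, r]ᵀ = MᵀP is [[11635, 1337, 199]; [1337, 199, 23]; [199, 23, 7]]·[p, q, r]ᵀ = [32148, 3612, 543]ᵀ.
Inverting the 3×3 Gram matrix, [p, q, r]ᵀ = [316541/105442, -190473/105442, -96841/52721]ᵀ.

p = 3.002, q = -1.806, r = -1.837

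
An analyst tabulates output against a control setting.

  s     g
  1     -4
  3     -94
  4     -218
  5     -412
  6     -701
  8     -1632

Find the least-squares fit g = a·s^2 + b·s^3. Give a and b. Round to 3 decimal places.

a = -1.504, b = -2.999

Normal-equation sums: Σs^2·s^2 = 6355, Σs^2·s^3 = 44937, Σs^3·s^3 = 329251.
Right-hand side: Σs^2·g = -144322, Σs^3·g = -1054994.
Determinant 6355·329251 − 44937² = 73056136.
a = ((-144322)·329251 − 44937·(-1054994))/73056136 = -27474361/18264034; b = (6355·(-1054994) − 44937·(-144322))/73056136 = -54772289/18264034.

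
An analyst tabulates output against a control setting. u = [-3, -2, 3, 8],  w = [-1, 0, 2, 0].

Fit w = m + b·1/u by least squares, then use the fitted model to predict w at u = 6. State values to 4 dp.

Entries of AᵀA: Σ1 = 4, Σ1/u = -3/8, Σ1/u·1/u = 281/576.
And Σw = 1, Σ1/u·w = 1.
det = 4·(281/576) − (-3/8)² = 1043/576.
m = (1·(281/576) − (-3/8)·1)/(1043/576) = 71/149; b = (4·1 − (-3/8)·1)/(1043/576) = 360/149.
At u = 6: ŵ = (71/149)·(1) + (360/149)·(1/6) = 131/149.

ŵ = 0.8792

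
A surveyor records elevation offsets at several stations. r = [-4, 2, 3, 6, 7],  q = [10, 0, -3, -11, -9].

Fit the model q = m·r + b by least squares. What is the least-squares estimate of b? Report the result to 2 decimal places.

b = 2.70

Setting ∂/∂m … = 0 gives: 114·m + 14·b = -178;  14·m + 5·b = -13.
Determinant 114·5 − 14² = 374.
m = ((-178)·5 − 14·(-13))/374 = -354/187; b = (114·(-13) − 14·(-178))/374 = 505/187.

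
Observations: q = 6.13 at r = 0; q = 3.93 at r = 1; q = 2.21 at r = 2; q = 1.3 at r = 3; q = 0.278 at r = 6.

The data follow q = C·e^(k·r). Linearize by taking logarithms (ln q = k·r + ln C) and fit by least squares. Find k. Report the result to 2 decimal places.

k = -0.52

Linearized form: ln q = k·r + ln C. From the 5 transformed points,
Sums: Σr = 12.0000, Σ(r)² = 50.0000, Σln q = 2.9571, Σr·ln q = -3.9391.
Normal system: [[50.0000, 12.0000]; [12.0000, 5]]·[k, ln C]ᵀ = [-3.9391, 2.9571]ᵀ.
Slope k = (n·Σr·ln q − Σr·Σln q)/(n·Σ(r)² − (Σr)²) = (5·-3.9391 − 12.0000·2.9571)/106.0000 = -0.52057; ln C = (Σln q − k·Σr)/n = 1.84077.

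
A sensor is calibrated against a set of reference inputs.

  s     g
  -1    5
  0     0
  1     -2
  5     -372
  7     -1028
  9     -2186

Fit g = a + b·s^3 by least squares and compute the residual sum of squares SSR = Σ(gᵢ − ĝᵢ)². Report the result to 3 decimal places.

From the data, Σ1 = 6, Σs^3 = 1197, Σs^3·s^3 = 664717.
Right-hand side: Σg = -3583, Σs^3·g = -1992705.
XᵀX·[a, b]ᵀ = Xᵀg becomes [[6, 1197]; [1197, 664717]]·[a, b]ᵀ = [-3583, -1992705]ᵀ.
Eliminating b: 664717·(row 1) − 1197·(row 2) gives 2555493·a = 664717·(-3583) − 1197·(-1992705) = 3586874, so a = 3586874/2555493.
Then b = ((-1992705) − 1197·(3586874/2555493))/664717 = -2555793/851831.
Residuals: 1523212/2555493, -3586874/2555493, -1030481/2555493, 4192105/2555493, -722681/2555493, -375281/2555493; SSR = 13494296/2555493.

SSR = 5.281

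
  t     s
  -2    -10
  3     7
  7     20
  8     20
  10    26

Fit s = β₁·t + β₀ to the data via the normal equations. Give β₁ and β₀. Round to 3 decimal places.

Entries of AᵀA: Σt·t = 226, Σt = 26, Σ1 = 5.
For Aᵀs: Σt·s = 601, Σs = 63.
Normal equations: [[226, 26]; [26, 5]]·[β₁, β₀]ᵀ = [601, 63]ᵀ.
Eliminating β₀: 5·(row 1) − 26·(row 2) gives 454·β₁ = 5·601 − 26·63 = 1367, so β₁ = 1367/454.
Then β₀ = (63 − 26·(1367/454))/5 = -694/227.

β₁ = 3.011, β₀ = -3.057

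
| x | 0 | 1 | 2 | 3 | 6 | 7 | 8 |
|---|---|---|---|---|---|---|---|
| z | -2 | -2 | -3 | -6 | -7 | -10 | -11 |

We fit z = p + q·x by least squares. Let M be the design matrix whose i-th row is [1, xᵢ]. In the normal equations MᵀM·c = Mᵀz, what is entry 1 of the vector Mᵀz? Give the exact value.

-41

Entry 1 ↔ basis 1, so (Mᵀz)_{1} = Σᵢ zᵢ = (1)·(-2) + (1)·(-2) + (1)·(-3) + (1)·(-6) + (1)·(-7) + (1)·(-10) + (1)·(-11) = -41.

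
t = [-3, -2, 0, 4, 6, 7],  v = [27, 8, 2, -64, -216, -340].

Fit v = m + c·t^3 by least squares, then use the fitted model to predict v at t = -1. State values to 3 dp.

v̂ = 1.355

Compute the Gram sums: Σ1 = 6, Σt^3 = 588, Σt^3·t^3 = 169194.
Moment sums: Σv = -583, Σt^3·v = -168165.
Determinant 6·169194 − 588² = 669420.
m = ((-583)·169194 − 588·(-168165))/669420 = 40153/111570; c = (6·(-168165) − 588·(-583))/669420 = -111031/111570.
At t = -1: v̂ = (40153/111570)·(1) + (-111031/111570)·(-1) = 75592/55785.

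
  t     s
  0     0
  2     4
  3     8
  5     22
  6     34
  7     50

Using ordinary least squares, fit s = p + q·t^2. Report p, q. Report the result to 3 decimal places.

The normal system XᵀX·[p, q]ᵀ = Xᵀs is [[6, 123]; [123, 4419]]·[p, q]ᵀ = [118, 4312]ᵀ.
Determinant 6·4419 − 123² = 11385.
p = (118·4419 − 123·4312)/11385 = -2978/3795; q = (6·4312 − 123·118)/11385 = 1262/1265.

p = -0.785, q = 0.998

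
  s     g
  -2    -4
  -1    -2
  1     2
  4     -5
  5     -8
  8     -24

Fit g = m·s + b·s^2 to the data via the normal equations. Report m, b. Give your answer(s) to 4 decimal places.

The normal equations are: 111·m + 693·b = -240;  693·m + 4995·b = -1832.
(Σs·s = 111, Σs·s^2 = 693, Σs^2·s^2 = 4995, Σs·g = -240, Σs^2·g = -1832.)
det = 111·4995 − 693² = 74196.
m = ((-240)·4995 − 693·(-1832))/74196 = 1966/2061; b = (111·(-1832) − 693·(-240))/74196 = -3086/6183.

m = 0.9539, b = -0.4991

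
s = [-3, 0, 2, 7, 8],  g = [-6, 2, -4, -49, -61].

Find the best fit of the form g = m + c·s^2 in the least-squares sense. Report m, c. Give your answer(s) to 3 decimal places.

m = 1.472, c = -0.995

Forming MᵀM = [[5, 126]; [126, 6594]] and Mᵀg = [-118, -6375]ᵀ gives MᵀM·[m, c]ᵀ = Mᵀg.
Eliminating c: 6594·(row 1) − 126·(row 2) gives 17094·m = 6594·(-118) − 126·(-6375) = 25158, so m = 599/407.
Then c = ((-6375) − 126·(599/407))/6594 = -5669/5698.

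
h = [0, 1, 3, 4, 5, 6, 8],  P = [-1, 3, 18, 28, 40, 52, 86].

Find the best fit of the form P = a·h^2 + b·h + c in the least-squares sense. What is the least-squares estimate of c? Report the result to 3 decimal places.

Normal-equation sums: Σh^2·h^2 = 6355, Σh^2·h = 945, Σh^2 = 151, Σh·h = 151, Σh = 27, Σ1 = 7.
And Σh^2·P = 8989, Σh·P = 1369, ΣP = 226.
Row-reducing yields a = 2077/2282, b = 8147/2282, c = -1276/1141.

c = -1.118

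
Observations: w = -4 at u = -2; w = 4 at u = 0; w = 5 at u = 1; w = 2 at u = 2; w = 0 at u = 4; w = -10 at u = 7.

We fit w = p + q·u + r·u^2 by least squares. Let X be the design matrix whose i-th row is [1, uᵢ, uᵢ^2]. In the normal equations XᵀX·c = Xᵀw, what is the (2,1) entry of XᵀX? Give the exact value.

Row 2 ↔ basis u, column 1 ↔ basis 1, so (XᵀX)_{2,1} = Σᵢ u = (-2)·(1) + (0)·(1) + (1)·(1) + (2)·(1) + (4)·(1) + (7)·(1) = 12.

12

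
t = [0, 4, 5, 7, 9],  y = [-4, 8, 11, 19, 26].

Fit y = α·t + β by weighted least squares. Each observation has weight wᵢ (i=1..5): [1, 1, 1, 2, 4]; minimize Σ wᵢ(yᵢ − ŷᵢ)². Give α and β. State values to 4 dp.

The normal system XᵀWX·[α, β]ᵀ = XᵀWy is [[463, 59]; [59, 9]]·[α, β]ᵀ = [1289, 157]ᵀ.
Eliminating β: 9·(row 1) − 59·(row 2) gives 686·α = 9·1289 − 59·157 = 2338, so α = 167/49.
Then β = (157 − 59·(167/49))/9 = -240/49.

α = 3.4082, β = -4.8980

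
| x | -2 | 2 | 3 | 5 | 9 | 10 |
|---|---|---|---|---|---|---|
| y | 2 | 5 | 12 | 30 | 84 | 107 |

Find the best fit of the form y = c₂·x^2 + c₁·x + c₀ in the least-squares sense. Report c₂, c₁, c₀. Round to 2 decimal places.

c₂ = 0.96, c₁ = 0.98, c₀ = 0.07

Setting ∂/∂c₂ … = 0 gives: 17299·c₂ + 1881·c₁ + 223·c₀ = 18390;  1881·c₂ + 223·c₁ + 27·c₀ = 2018;  223·c₂ + 27·c₁ + 6·c₀ = 240.
(Σx^2·x^2 = 17299, Σx^2·x = 1881, Σx^2 = 223, Σx·x = 223, Σx = 27, Σ1 = 6, Σx^2·y = 18390, Σx·y = 2018, Σy = 240.)
Row-reducing yields c₂ = 41433/43378, c₁ = 42671/43378, c₀ = 3/41.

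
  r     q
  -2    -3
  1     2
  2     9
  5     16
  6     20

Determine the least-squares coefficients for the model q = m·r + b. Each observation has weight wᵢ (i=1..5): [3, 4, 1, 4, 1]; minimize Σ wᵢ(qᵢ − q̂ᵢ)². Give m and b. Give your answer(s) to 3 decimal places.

m = 2.885, b = 1.308

Normal-equation sums: Σwᵢ·r·r = 156, Σwᵢ·r = 26, Σwᵢ·1 = 13.
Moment sums: Σwᵢ·r·q = 484, Σwᵢ·q = 92.
Normal equations: [[156, 26]; [26, 13]]·[m, b]ᵀ = [484, 92]ᵀ.
Eliminating b: 13·(row 1) − 26·(row 2) gives 1352·m = 13·484 − 26·92 = 3900, so m = 75/26.
Then b = (92 − 26·(75/26))/13 = 17/13.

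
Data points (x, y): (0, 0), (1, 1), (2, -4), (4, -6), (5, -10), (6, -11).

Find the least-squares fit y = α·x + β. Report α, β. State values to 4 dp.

α = -2.0357, β = 1.1071

Entries of AᵀA: Σx·x = 82, Σx = 18, Σ1 = 6.
Right-hand side: Σx·y = -147, Σy = -30.
Normal equations: [[82, 18]; [18, 6]]·[α, β]ᵀ = [-147, -30]ᵀ.
Eliminating β: 6·(row 1) − 18·(row 2) gives 168·α = 6·(-147) − 18·(-30) = -342, so α = -57/28.
Then β = ((-30) − 18·(-57/28))/6 = 31/28.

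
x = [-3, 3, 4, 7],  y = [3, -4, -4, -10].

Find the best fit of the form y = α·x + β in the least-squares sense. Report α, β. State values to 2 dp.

α = -1.25, β = -0.32

Normal-equation sums: Σx·x = 83, Σx = 11, Σ1 = 4.
Right-hand side: Σx·y = -107, Σy = -15.
Determinant 83·4 − 11² = 211.
α = ((-107)·4 − 11·(-15))/211 = -263/211; β = (83·(-15) − 11·(-107))/211 = -68/211.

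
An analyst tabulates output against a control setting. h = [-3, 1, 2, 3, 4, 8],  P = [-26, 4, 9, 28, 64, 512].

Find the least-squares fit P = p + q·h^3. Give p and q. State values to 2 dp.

p = 1.27, q = 1.00

Normal-equation sums: Σ1 = 6, Σh^3 = 585, Σh^3·h^3 = 267763.
And ΣP = 591, Σh^3·P = 267774.
Δ = 6·267763 − 585² = 1264353.
p = (591·267763 − 585·267774)/1264353 = 533381/421451; q = (6·267774 − 585·591)/1264353 = 420303/421451.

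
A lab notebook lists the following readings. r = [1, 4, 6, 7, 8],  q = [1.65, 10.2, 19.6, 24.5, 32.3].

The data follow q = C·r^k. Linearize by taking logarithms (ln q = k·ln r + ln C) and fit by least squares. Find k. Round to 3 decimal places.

Let Y = ln q. Fitting Y = k·ln r + ln C by least squares:
Σln r = 7.2034, Σ(ln r)² = 13.2429, Σln q = 12.4724, Σln r·ln q = 22.0015.
Equations: 13.2429·k + 7.2034·ln C = 22.0015;  7.2034·k + 5·ln C = 12.4724.
Δ = 13.2429·5 − (7.2034)² = 14.3252; k = (22.0015·5 − 7.2034·12.4724)/14.3252 = 1.40754, ln C = (13.2429·12.4724 − 7.2034·22.0015)/14.3252 = 0.46667.

k = 1.408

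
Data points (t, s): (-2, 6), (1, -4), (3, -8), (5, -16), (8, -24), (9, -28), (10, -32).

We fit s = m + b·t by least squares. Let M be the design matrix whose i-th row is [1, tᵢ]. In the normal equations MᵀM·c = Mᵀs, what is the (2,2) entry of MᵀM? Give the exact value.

Row 2 ↔ basis t, column 2 ↔ basis t, so (MᵀM)_{2,2} = Σᵢ (t)·(t) = (-2)·(-2) + (1)·(1) + (3)·(3) + (5)·(5) + (8)·(8) + (9)·(9) + (10)·(10) = 284.

284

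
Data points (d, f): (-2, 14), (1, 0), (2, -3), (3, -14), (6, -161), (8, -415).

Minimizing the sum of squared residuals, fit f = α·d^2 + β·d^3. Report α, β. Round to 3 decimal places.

The normal equations are: 5506·α + 40788·β = -32438;  40788·α + 309658·β = -247770.
(Σd^2·d^2 = 5506, Σd^2·d^3 = 40788, Σd^3·d^3 = 309658, Σd^2·f = -32438, Σd^3·f = -247770.)
det = 5506·309658 − 40788² = 41316004.
α = ((-32438)·309658 − 40788·(-247770))/41316004 = 15339139/10329001; β = (5506·(-247770) − 40788·(-32438))/41316004 = -10285119/10329001.

α = 1.485, β = -0.996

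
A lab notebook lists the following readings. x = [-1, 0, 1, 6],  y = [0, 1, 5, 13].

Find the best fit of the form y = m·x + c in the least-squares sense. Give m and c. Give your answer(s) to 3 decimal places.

Normal-equation sums: Σx·x = 38, Σx = 6, Σ1 = 4.
Moment sums: Σx·y = 83, Σy = 19.
Eliminating c: 4·(row 1) − 6·(row 2) gives 116·m = 4·83 − 6·19 = 218, so m = 109/58.
Then c = (19 − 6·(109/58))/4 = 56/29.

m = 1.879, c = 1.931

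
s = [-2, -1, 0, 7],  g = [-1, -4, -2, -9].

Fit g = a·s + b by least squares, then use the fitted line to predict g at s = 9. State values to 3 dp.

ĝ = -10.560

From the data, Σs·s = 54, Σs = 4, Σ1 = 4.
For Mᵀg: Σs·g = -57, Σg = -16.
So MᵀM·[a, b]ᵀ = Mᵀg: [[54, 4]; [4, 4]]·[a, b]ᵀ = [-57, -16]ᵀ.
Δ = 54·4 − 4² = 200.
a = ((-57)·4 − 4·(-16))/200 = -41/50; b = (54·(-16) − 4·(-57))/200 = -159/50.
At s = 9: ĝ = (-41/50)·(9) + (-159/50)·(1) = -264/25.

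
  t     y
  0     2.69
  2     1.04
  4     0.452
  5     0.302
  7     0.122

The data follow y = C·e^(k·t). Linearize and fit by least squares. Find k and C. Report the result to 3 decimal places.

k = -0.437, C = 2.615

Taking logs, ln y = k·t + ln C, so regress ln y on t.
XᵀX = [[94.0000, 18.0000]; [18.0000, 5]], rhs = [-23.8106, -3.0664]ᵀ  (here Σt = 18.0000, Σ(t)² = 94.0000, Σln y = -3.0664, Σt·ln y = -23.8106).
Solving (det = 146.0000): k = -0.43739, ln C = 0.96132, so C = exp(0.96132) = 2.61514.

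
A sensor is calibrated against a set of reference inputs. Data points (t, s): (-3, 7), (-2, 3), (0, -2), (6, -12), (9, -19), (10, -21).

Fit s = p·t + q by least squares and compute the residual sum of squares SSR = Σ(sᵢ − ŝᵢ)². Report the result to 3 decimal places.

The normal equations are: 230·p + 20·q = -480;  20·p + 6·q = -44.
Eliminating q: 6·(row 1) − 20·(row 2) gives 980·p = 6·(-480) − 20·(-44) = -2000, so p = -100/49.
Then q = ((-44) − 20·(-100/49))/6 = -26/49.
Residuals: 69/49, -27/49, -72/49, 38/49, -5/49, -3/49; SSR = 248/49.

SSR = 5.061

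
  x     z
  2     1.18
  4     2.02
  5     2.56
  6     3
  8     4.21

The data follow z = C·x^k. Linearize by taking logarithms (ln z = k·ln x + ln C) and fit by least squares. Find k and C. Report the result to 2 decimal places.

k = 0.90, C = 0.61

Taking logs, ln z = k·ln x + ln C, so regress ln z on ln x.
AᵀA = [[12.5270, 7.5601]; [7.5601, 5]], rhs = [7.5599, 4.3447]ᵀ  (here Σln x = 7.5601, Σ(ln x)² = 12.5270, Σln z = 4.3447, Σln x·ln z = 7.5599).
Δ = 12.5270·5 − (7.5601)² = 5.4804; k = (7.5599·5 − 7.5601·4.3447)/5.4804 = 0.90380, ln C = (12.5270·4.3447 − 7.5601·7.5599)/5.4804 = -0.49762, so C = exp(-0.49762) = 0.60797.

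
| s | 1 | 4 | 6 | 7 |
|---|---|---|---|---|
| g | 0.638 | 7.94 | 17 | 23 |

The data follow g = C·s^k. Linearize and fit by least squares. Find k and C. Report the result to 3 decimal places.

Let Y = ln g. Fitting Y = k·ln s + ln C by least squares:
Over the data: Σln s = 5.1240, Σ(ln s)² = 8.9188, Σln g = 7.5912, Σln s·ln g = 14.0501.
Normal system: [[8.9188, 5.1240]; [5.1240, 4]]·[k, ln C]ᵀ = [14.0501, 7.5912]ᵀ.
Δ = 8.9188·4 − (5.1240)² = 9.4201; k = (14.0501·4 − 5.1240·7.5912)/9.4201 = 1.83685, ln C = (8.9188·7.5912 − 5.1240·14.0501)/9.4201 = -0.45519, so C = exp(-0.45519) = 0.63433.

k = 1.837, C = 0.634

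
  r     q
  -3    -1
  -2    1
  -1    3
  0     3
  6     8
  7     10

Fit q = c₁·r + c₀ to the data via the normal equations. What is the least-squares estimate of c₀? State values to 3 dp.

c₀ = 2.870

With design matrix M, MᵀM = [[99, 7]; [7, 6]] and Mᵀq = [116, 24]ᵀ.
det = 99·6 − 7² = 545.
c₁ = (116·6 − 7·24)/545 = 528/545; c₀ = (99·24 − 7·116)/545 = 1564/545.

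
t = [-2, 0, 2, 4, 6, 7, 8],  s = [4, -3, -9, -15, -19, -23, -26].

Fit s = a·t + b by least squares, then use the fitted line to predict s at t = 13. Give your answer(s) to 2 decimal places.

ŝ = -40.48

With design matrix M, MᵀM = [[173, 25]; [25, 7]] and Mᵀs = [-569, -91]ᵀ.
Δ = 173·7 − 25² = 586.
a = ((-569)·7 − 25·(-91))/586 = -854/293; b = (173·(-91) − 25·(-569))/586 = -759/293.
At t = 13: ŝ = (-854/293)·(13) + (-759/293)·(1) = -11861/293.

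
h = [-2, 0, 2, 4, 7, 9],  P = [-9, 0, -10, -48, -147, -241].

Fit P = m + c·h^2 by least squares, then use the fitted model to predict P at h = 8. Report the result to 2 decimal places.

P̂ = -190.82

Entries of AᵀA: Σ1 = 6, Σh^2 = 154, Σh^2·h^2 = 9250.
For AᵀP: ΣP = -455, Σh^2·P = -27568.
So AᵀA·[m, c]ᵀ = AᵀP: [[6, 154]; [154, 9250]]·[m, c]ᵀ = [-455, -27568]ᵀ.
Δ = 6·9250 − 154² = 31784.
m = ((-455)·9250 − 154·(-27568))/31784 = 18361/15892; c = (6·(-27568) − 154·(-455))/31784 = -47669/15892.
At h = 8: P̂ = (18361/15892)·(1) + (-47669/15892)·(64) = -3032455/15892.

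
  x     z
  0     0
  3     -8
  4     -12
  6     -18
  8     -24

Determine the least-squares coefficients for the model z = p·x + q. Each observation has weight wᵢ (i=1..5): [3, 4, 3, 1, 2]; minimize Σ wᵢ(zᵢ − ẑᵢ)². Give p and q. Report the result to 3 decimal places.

p = -3.025, q = 0.397

Setting ∂/∂p … = 0 gives: 248·p + 46·q = -732;  46·p + 13·q = -134.
Eliminating q: 13·(row 1) − 46·(row 2) gives 1108·p = 13·(-732) − 46·(-134) = -3352, so p = -838/277.
Then q = ((-134) − 46·(-838/277))/13 = 110/277.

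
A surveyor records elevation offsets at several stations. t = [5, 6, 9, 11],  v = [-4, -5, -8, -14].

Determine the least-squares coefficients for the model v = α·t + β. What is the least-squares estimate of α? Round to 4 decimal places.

Normal-equation sums: Σt·t = 263, Σt = 31, Σ1 = 4.
Right-hand side: Σt·v = -276, Σv = -31.
XᵀX·[α, β]ᵀ = Xᵀv becomes [[263, 31]; [31, 4]]·[α, β]ᵀ = [-276, -31]ᵀ.
Determinant 263·4 − 31² = 91.
α = ((-276)·4 − 31·(-31))/91 = -11/7; β = (263·(-31) − 31·(-276))/91 = 31/7.

α = -1.5714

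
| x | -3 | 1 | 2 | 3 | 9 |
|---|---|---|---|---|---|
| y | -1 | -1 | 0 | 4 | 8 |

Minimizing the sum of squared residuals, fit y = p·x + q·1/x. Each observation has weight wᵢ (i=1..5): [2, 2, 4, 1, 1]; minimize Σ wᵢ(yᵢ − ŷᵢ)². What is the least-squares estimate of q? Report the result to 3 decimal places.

q = -2.388

Normal-equation sums: Σwᵢ·x·x = 126, Σwᵢ·x·1/x = 10, Σwᵢ·1/x·1/x = 271/81.
For MᵀWy: Σwᵢ·x·y = 88, Σwᵢ·1/x·y = 8/9.
So MᵀWM·[p, q]ᵀ = MᵀWy: [[126, 10]; [10, 271/81]]·[p, q]ᵀ = [88, 8/9]ᵀ.
Δ = 126·(271/81) − 10² = 2894/9.
p = (88·(271/81) − 10·(8/9))/(2894/9) = 11564/13023; q = (126·(8/9) − 10·88)/(2894/9) = -3456/1447.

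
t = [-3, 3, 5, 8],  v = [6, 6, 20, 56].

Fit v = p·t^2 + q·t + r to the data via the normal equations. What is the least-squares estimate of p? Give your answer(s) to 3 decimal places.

p = 0.916

Setting ∂/∂p … = 0 gives: 4883·p + 637·q + 107·r = 4192;  637·p + 107·q + 13·r = 548;  107·p + 13·q + 4·r = 88.
(Σt^2·t^2 = 4883, Σt^2·t = 637, Σt^2 = 107, Σt·t = 107, Σt = 13, Σ1 = 4, Σt^2·v = 4192, Σt·v = 548, Σv = 88.)
Solving the 3×3 system (Gaussian elimination) gives p = 4803/5242, q = -245/5242, r = -6180/2621.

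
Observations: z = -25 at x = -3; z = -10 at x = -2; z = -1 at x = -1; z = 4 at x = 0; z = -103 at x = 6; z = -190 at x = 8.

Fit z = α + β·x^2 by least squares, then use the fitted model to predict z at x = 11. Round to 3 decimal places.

ẑ = -359.768

AᵀA·[α, β]ᵀ = Aᵀz reads: 6·α + 114·β = -325;  114·α + 5490·β = -16134.
Δ = 6·5490 − 114² = 19944.
α = ((-325)·5490 − 114·(-16134))/19944 = 3057/1108; β = (6·(-16134) − 114·(-325))/19944 = -9959/3324.
At x = 11: ẑ = (3057/1108)·(1) + (-9959/3324)·(121) = -298967/831.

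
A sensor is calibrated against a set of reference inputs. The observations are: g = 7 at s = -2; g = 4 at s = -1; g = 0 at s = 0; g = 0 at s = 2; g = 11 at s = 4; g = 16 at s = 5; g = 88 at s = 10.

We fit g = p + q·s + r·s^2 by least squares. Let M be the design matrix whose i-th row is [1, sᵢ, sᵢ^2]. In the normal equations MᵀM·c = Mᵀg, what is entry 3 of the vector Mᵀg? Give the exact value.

Entry 3 ↔ basis s^2, so (Mᵀg)_{3} = Σᵢ (s^2)·gᵢ = (4)·(7) + (1)·(4) + (0)·(0) + (4)·(0) + (16)·(11) + (25)·(16) + (100)·(88) = 9408.

9408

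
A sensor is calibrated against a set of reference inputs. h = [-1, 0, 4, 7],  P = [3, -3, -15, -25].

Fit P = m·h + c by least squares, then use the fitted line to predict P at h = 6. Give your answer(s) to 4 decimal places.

P̂ = -21.7805

With design matrix X, XᵀX = [[66, 10]; [10, 4]] and XᵀP = [-238, -40]ᵀ.
Determinant 66·4 − 10² = 164.
m = ((-238)·4 − 10·(-40))/164 = -138/41; c = (66·(-40) − 10·(-238))/164 = -65/41.
At h = 6: P̂ = (-138/41)·(6) + (-65/41)·(1) = -893/41.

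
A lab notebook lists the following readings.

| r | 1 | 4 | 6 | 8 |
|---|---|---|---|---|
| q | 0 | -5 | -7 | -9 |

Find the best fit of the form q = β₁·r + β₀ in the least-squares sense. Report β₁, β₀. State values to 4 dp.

β₁ = -1.2804, β₀ = 0.8318

Forming MᵀM = [[117, 19]; [19, 4]] and Mᵀq = [-134, -21]ᵀ gives MᵀM·[β₁, β₀]ᵀ = Mᵀq.
Eliminating β₀: 4·(row 1) − 19·(row 2) gives 107·β₁ = 4·(-134) − 19·(-21) = -137, so β₁ = -137/107.
Then β₀ = ((-21) − 19·(-137/107))/4 = 89/107.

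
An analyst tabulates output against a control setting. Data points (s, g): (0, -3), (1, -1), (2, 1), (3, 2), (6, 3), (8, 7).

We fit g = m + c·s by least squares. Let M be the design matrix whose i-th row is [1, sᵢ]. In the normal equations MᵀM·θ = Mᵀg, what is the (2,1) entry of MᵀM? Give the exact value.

Row 2 ↔ basis s, column 1 ↔ basis 1, so (MᵀM)_{2,1} = Σᵢ s = (0)·(1) + (1)·(1) + (2)·(1) + (3)·(1) + (6)·(1) + (8)·(1) = 20.

20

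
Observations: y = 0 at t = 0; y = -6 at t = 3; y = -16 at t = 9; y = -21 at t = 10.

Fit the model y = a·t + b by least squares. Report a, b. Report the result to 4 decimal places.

a = -1.9638, b = 0.0507

The normal equations are: 190·a + 22·b = -372;  22·a + 4·b = -43.
(Σt·t = 190, Σt = 22, Σ1 = 4, Σt·y = -372, Σy = -43.)
Δ = 190·4 − 22² = 276.
a = ((-372)·4 − 22·(-43))/276 = -271/138; b = (190·(-43) − 22·(-372))/276 = 7/138.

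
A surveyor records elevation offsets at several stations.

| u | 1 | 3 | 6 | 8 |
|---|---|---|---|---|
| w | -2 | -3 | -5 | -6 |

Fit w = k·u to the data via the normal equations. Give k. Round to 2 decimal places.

The normal system AᵀA·[k]ᵀ = Aᵀw is [[110]]·[k]ᵀ = [-89]ᵀ.
k = (-89)/110 = -0.809091.

k = -0.81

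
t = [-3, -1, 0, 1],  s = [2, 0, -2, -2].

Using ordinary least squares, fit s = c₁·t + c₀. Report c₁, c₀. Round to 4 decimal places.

c₁ = -1.0857, c₀ = -1.3143

Forming MᵀM = [[11, -3]; [-3, 4]] and Mᵀs = [-8, -2]ᵀ gives MᵀM·[c₁, c₀]ᵀ = Mᵀs.
det = 11·4 − (-3)² = 35.
c₁ = ((-8)·4 − (-3)·(-2))/35 = -38/35; c₀ = (11·(-2) − (-3)·(-8))/35 = -46/35.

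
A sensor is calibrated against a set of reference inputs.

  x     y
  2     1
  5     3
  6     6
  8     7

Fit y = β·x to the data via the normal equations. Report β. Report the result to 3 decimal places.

Sums needed: Σx·x = 129.
For Mᵀy: Σx·y = 109.
So MᵀM·[β]ᵀ = Mᵀy: [[129]]·[β]ᵀ = [109]ᵀ.
Hence β = 109 / 129 ≈ 0.844961.

β = 0.845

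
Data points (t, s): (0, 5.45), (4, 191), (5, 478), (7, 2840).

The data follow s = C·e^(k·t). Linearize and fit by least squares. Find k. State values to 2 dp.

Linearized form: ln s = k·t + ln C. From the 4 transformed points,
Over the data: Σt = 16.0000, Σ(t)² = 90.0000, Σln s = 21.0691, Σt·ln s = 107.5181.
Normal system: [[90.0000, 16.0000]; [16.0000, 4]]·[k, ln C]ᵀ = [107.5181, 21.0691]ᵀ.
Slope k = (n·Σt·ln s − Σt·Σln s)/(n·Σ(t)² − (Σt)²) = (4·107.5181 − 16.0000·21.0691)/104.0000 = 0.89392; ln C = (Σln s − k·Σt)/n = 1.69160.

k = 0.89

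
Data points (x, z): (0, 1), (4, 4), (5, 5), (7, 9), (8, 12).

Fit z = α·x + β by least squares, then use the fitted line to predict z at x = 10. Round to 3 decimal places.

ẑ = 13.062

Compute the Gram sums: Σx·x = 154, Σx = 24, Σ1 = 5.
And Σx·z = 200, Σz = 31.
Normal equations: [[154, 24]; [24, 5]]·[α, β]ᵀ = [200, 31]ᵀ.
Eliminating β: 5·(row 1) − 24·(row 2) gives 194·α = 5·200 − 24·31 = 256, so α = 128/97.
Then β = (31 − 24·(128/97))/5 = -13/97.
At x = 10: ẑ = (128/97)·(10) + (-13/97)·(1) = 1267/97.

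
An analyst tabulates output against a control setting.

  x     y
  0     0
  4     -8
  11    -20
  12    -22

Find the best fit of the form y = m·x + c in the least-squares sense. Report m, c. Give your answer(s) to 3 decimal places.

Compute the Gram sums: Σx·x = 281, Σx = 27, Σ1 = 4.
And Σx·y = -516, Σy = -50.
So AᵀA·[m, c]ᵀ = Aᵀy: [[281, 27]; [27, 4]]·[m, c]ᵀ = [-516, -50]ᵀ.
Δ = 281·4 − 27² = 395.
m = ((-516)·4 − 27·(-50))/395 = -714/395; c = (281·(-50) − 27·(-516))/395 = -118/395.

m = -1.808, c = -0.299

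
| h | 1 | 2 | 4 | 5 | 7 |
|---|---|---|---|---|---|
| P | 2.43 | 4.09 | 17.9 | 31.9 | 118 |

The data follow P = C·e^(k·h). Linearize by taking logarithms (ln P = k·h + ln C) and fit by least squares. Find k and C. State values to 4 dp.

Linearized form: ln P = k·h + ln C. From the 5 transformed points,
AᵀA = [[95.0000, 19.0000]; [19.0000, 5]], rhs = [65.9520, 13.4145]ᵀ  (here Σh = 19.0000, Σ(h)² = 95.0000, Σln P = 13.4145, Σh·ln P = 65.9520).
Solving (det = 114.0000): k = 0.65688, ln C = 0.18677, so C = exp(0.18677) = 1.20535.

k = 0.6569, C = 1.2054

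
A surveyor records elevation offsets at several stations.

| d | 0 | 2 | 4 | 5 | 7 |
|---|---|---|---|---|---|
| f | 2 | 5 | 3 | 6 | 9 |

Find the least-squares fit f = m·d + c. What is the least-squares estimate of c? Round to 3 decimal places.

c = 1.918

Compute the Gram sums: Σd·d = 94, Σd = 18, Σ1 = 5.
Right-hand side: Σd·f = 115, Σf = 25.
So XᵀX·[m, c]ᵀ = Xᵀf: [[94, 18]; [18, 5]]·[m, c]ᵀ = [115, 25]ᵀ.
Eliminating c: 5·(row 1) − 18·(row 2) gives 146·m = 5·115 − 18·25 = 125, so m = 125/146.
Then c = (25 − 18·(125/146))/5 = 140/73.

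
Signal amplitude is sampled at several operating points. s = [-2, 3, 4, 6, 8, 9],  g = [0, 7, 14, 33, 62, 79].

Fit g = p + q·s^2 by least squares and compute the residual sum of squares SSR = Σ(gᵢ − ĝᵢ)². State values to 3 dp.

Entries of MᵀM: Σ1 = 6, Σs^2 = 210, Σs^2·s^2 = 12306.
Right-hand side: Σg = 195, Σs^2·g = 11842.
Normal equations: [[6, 210]; [210, 12306]]·[p, q]ᵀ = [195, 11842]ᵀ.
Δ = 6·12306 − 210² = 29736.
p = (195·12306 − 210·11842)/29736 = -2075/708; q = (6·11842 − 210·195)/29736 = 5017/4956.
Residuals: -5543/4956, 1016/1239, 3637/4956, -2539/4956, 709/4956, -82/1239; SSR = 13625/4956.

SSR = 2.749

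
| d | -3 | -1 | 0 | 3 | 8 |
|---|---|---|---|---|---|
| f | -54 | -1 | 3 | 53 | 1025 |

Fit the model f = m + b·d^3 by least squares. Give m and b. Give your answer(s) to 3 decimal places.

Setting ∂/∂m … = 0 gives: 5·m + 511·b = 1026;  511·m + 263603·b = 527690.
(Σ1 = 5, Σd^3 = 511, Σd^3·d^3 = 263603, Σf = 1026, Σd^3·f = 527690.)
Eliminating b: 263603·(row 1) − 511·(row 2) gives 1056894·m = 263603·1026 − 511·527690 = 807088, so m = 5528/7239.
Then b = (527690 − 511·(5528/7239))/263603 = 1057082/528447.

m = 0.764, b = 2.000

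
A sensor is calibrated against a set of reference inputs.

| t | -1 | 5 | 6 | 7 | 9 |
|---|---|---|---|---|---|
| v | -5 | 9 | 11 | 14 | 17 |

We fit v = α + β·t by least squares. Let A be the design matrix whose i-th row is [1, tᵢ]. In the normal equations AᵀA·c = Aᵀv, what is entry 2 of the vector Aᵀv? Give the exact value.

Entry 2 ↔ basis t, so (Aᵀv)_{2} = Σᵢ (t)·vᵢ = (-1)·(-5) + (5)·(9) + (6)·(11) + (7)·(14) + (9)·(17) = 367.

367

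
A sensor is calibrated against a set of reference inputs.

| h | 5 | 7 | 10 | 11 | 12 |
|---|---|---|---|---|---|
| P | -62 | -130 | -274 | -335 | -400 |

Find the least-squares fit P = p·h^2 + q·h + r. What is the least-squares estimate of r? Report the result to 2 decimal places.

Entries of XᵀX: Σh^2·h^2 = 48403, Σh^2·h = 4527, Σh^2 = 439, Σh·h = 439, Σh = 45, Σ1 = 5.
And Σh^2·P = -133455, Σh·P = -12445, ΣP = -1201.
So XᵀX·[p, q, r]ᵀ = XᵀP: [[48403, 4527, 439]; [4527, 439, 45]; [439, 45, 5]]·[p, q, r]ᵀ = [-133455, -12445, -1201]ᵀ.
Solving the 3×3 system (Gaussian elimination) gives p = -1126/389, q = 358/389, r = 2203/389.

r = 5.66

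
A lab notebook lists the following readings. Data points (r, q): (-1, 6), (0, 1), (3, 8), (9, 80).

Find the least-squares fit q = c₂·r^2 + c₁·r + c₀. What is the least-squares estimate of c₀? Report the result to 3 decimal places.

c₀ = 2.282

Normal-equation sums: Σr^2·r^2 = 6643, Σr^2·r = 755, Σr^2 = 91, Σr·r = 91, Σr = 11, Σ1 = 4.
And Σr^2·q = 6558, Σr·q = 738, Σq = 95.
Solving the 3×3 system (Gaussian elimination) gives c₂ = 8821/7674, c₁ = -13067/7674, c₀ = 2919/1279.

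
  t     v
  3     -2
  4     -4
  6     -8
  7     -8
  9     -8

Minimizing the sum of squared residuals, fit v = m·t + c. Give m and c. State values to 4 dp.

m = -1.0526, c = 0.1053

Sums needed: Σt·t = 191, Σt = 29, Σ1 = 5.
For Aᵀv: Σt·v = -198, Σv = -30.
Determinant 191·5 − 29² = 114.
m = ((-198)·5 − 29·(-30))/114 = -20/19; c = (191·(-30) − 29·(-198))/114 = 2/19.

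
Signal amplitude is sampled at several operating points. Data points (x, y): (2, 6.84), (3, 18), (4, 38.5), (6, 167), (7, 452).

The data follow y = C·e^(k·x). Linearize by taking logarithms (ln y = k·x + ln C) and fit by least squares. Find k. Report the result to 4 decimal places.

Linearized form: ln y = k·x + ln C. From the 5 transformed points,
Σx = 22.0000, Σ(x)² = 114.0000, Σln y = 19.6955, Σx·ln y = 100.6231.
Equations: 114.0000·k + 22.0000·ln C = 100.6231;  22.0000·k + 5·ln C = 19.6955.
Solving (det = 86.0000): k = 0.81180, ln C = 0.36720.

k = 0.8118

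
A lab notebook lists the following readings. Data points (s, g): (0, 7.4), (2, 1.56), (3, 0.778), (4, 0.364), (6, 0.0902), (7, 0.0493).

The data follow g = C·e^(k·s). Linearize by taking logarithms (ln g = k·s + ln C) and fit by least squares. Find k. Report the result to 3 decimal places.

k = -0.717

Linearized form: ln g = k·s + ln C. From the 6 transformed points,
AᵀA = [[114.0000, 22.0000]; [22.0000, 6]], rhs = [-39.4093, -4.2310]ᵀ  (here Σs = 22.0000, Σ(s)² = 114.0000, Σln g = -4.2310, Σs·ln g = -39.4093).
Solving (det = 200.0000): k = -0.71687, ln C = 1.92334.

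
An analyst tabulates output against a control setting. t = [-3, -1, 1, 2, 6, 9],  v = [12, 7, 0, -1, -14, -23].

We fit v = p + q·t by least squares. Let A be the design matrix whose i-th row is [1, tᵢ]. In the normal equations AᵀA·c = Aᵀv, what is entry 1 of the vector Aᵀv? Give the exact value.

Entry 1 ↔ basis 1, so (Aᵀv)_{1} = Σᵢ vᵢ = (1)·(12) + (1)·(7) + (1)·(0) + (1)·(-1) + (1)·(-14) + (1)·(-23) = -19.

-19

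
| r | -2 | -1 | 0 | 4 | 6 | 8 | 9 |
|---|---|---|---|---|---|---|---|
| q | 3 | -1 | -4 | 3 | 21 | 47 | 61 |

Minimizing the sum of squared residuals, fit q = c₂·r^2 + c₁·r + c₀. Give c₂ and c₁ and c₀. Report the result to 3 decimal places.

Entries of MᵀM: Σr^2·r^2 = 12226, Σr^2·r = 1512, Σr^2 = 202, Σr·r = 202, Σr = 24, Σ1 = 7.
Moment sums: Σr^2·q = 8764, Σr·q = 1058, Σq = 130.
Inverting the 3×3 Gram matrix, [c₂, c₁, c₀]ᵀ = [8196/7861, -15895/7861, -36026/7861]ᵀ.

c₂ = 1.043, c₁ = -2.022, c₀ = -4.583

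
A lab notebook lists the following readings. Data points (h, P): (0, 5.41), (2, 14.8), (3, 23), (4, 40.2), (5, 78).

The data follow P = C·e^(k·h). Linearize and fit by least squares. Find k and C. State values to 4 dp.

Linearized form: ln P = k·h + ln C. From the 5 transformed points,
Sums: Σh = 14.0000, Σ(h)² = 54.0000, Σln P = 15.5689, Σh·ln P = 51.3547.
Normal system: [[54.0000, 14.0000]; [14.0000, 5]]·[k, ln C]ᵀ = [51.3547, 15.5689]ᵀ.
Solving (det = 74.0000): k = 0.52444, ln C = 1.64536, so C = exp(1.64536) = 5.18287.

k = 0.5244, C = 5.1829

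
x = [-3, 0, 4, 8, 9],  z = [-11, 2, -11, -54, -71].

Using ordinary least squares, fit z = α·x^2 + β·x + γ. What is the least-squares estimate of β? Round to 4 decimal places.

The normal equations are: 10994·α + 1278·β + 170·γ = -9482;  1278·α + 170·β + 18·γ = -1082;  170·α + 18·β + 5·γ = -145.
(Σx^2·x^2 = 10994, Σx^2·x = 1278, Σx^2 = 170, Σx·x = 170, Σx = 18, Σ1 = 5, Σx^2·z = -9482, Σx·z = -1082, Σz = -145.)
Solving the 3×3 system (Gaussian elimination) gives α = -33097/32799, β = 11645/10933, γ = 48361/32799.

β = 1.0651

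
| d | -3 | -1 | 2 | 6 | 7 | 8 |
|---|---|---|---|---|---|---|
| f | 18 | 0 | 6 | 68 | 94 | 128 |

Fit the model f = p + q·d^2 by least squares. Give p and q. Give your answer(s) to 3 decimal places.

p = -1.812, q = 1.993

The normal equations are: 6·p + 163·q = 314;  163·p + 7891·q = 15432.
Eliminating q: 7891·(row 1) − 163·(row 2) gives 20777·p = 7891·314 − 163·15432 = -37642, so p = -37642/20777.
Then q = (15432 − 163·(-37642/20777))/7891 = 41410/20777.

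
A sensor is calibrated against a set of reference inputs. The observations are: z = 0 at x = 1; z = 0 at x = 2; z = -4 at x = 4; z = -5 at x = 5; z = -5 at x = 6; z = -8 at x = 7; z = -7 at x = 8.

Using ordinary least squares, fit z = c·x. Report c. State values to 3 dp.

Normal-equation sums: Σx·x = 195.
Moment sums: Σx·z = -183.
c = (-183)/195 = -0.938462.

c = -0.938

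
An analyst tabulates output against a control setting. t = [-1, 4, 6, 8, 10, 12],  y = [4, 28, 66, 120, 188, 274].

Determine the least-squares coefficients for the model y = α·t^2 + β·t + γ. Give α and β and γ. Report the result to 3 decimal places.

α = 1.985, β = -1.072, γ = 0.880

Compute the Gram sums: Σt^2·t^2 = 36385, Σt^2·t = 3519, Σt^2 = 361, Σt·t = 361, Σt = 39, Σ1 = 6.
Right-hand side: Σt^2·y = 68764, Σt·y = 6632, Σy = 680.
So AᵀA·[α, β, γ]ᵀ = Aᵀy: [[36385, 3519, 361]; [3519, 361, 39]; [361, 39, 6]]·[α, β, γ]ᵀ = [68764, 6632, 680]ᵀ.
Row-reducing yields α = 120113/60514, β = -324443/302570, γ = 133076/151285.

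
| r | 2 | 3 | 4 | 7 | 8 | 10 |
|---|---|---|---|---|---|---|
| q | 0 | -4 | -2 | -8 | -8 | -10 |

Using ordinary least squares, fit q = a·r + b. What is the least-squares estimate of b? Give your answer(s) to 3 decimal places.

XᵀX·[a, b]ᵀ = Xᵀq reads: 242·a + 34·b = -240;  34·a + 6·b = -32.
det = 242·6 − 34² = 296.
a = ((-240)·6 − 34·(-32))/296 = -44/37; b = (242·(-32) − 34·(-240))/296 = 52/37.

b = 1.405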